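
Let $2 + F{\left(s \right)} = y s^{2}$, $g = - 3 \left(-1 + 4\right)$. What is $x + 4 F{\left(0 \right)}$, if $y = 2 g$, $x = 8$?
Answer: $0$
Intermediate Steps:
$g = -9$ ($g = \left(-3\right) 3 = -9$)
$y = -18$ ($y = 2 \left(-9\right) = -18$)
$F{\left(s \right)} = -2 - 18 s^{2}$
$x + 4 F{\left(0 \right)} = 8 + 4 \left(-2 - 18 \cdot 0^{2}\right) = 8 + 4 \left(-2 - 0\right) = 8 + 4 \left(-2 + 0\right) = 8 + 4 \left(-2\right) = 8 - 8 = 0$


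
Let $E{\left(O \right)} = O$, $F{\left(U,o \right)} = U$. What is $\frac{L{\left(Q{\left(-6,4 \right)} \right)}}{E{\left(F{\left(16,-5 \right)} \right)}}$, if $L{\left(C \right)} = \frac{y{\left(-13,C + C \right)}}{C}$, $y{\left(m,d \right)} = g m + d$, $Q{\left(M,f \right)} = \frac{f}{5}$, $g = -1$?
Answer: $\frac{73}{64} \approx 1.1406$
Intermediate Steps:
$Q{\left(M,f \right)} = \frac{f}{5}$ ($Q{\left(M,f \right)} = f \frac{1}{5} = \frac{f}{5}$)
$y{\left(m,d \right)} = d - m$ ($y{\left(m,d \right)} = - m + d = d - m$)
$L{\left(C \right)} = \frac{13 + 2 C}{C}$ ($L{\left(C \right)} = \frac{\left(C + C\right) - -13}{C} = \frac{2 C + 13}{C} = \frac{13 + 2 C}{C}$)
$\frac{L{\left(Q{\left(-6,4 \right)} \right)}}{E{\left(F{\left(16,-5 \right)} \right)}} = \frac{2 + \frac{13}{\frac{1}{5} \cdot 4}}{16} = \left(2 + \frac{13}{\frac{4}{5}}\right) \frac{1}{16} = \left(2 + 13 \cdot \frac{5}{4}\right) \frac{1}{16} = \left(2 + \frac{65}{4}\right) \frac{1}{16} = \frac{73}{4} \cdot \frac{1}{16} = \frac{73}{64}$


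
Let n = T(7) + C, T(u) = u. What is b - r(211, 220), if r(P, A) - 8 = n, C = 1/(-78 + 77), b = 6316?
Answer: 6302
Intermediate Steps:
C = -1 (C = 1/(-1) = -1)
n = 6 (n = 7 - 1 = 6)
r(P, A) = 14 (r(P, A) = 8 + 6 = 14)
b - r(211, 220) = 6316 - 1*14 = 6316 - 14 = 6302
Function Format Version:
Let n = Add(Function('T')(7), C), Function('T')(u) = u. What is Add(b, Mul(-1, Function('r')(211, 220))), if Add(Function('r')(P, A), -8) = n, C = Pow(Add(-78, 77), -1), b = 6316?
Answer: 6302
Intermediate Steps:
C = -1 (C = Pow(-1, -1) = -1)
n = 6 (n = Add(7, -1) = 6)
Function('r')(P, A) = 14 (Function('r')(P, A) = Add(8, 6) = 14)
Add(b, Mul(-1, Function('r')(211, 220))) = Add(6316, Mul(-1, 14)) = Add(6316, -14) = 6302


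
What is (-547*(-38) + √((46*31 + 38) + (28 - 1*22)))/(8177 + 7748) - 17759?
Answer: -282791289/15925 + √30/2275 ≈ -17758.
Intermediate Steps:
(-547*(-38) + √((46*31 + 38) + (28 - 1*22)))/(8177 + 7748) - 17759 = (20786 + √((1426 + 38) + (28 - 22)))/15925 - 17759 = (20786 + √(1464 + 6))*(1/15925) - 17759 = (20786 + √1470)*(1/15925) - 17759 = (20786 + 7*√30)*(1/15925) - 17759 = (20786/15925 + √30/2275) - 17759 = -282791289/15925 + √30/2275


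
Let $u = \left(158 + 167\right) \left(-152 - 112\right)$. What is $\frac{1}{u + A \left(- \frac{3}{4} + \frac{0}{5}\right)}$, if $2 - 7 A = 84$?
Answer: $- \frac{14}{1201077} \approx -1.1656 \cdot 10^{-5}$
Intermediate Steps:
$u = -85800$ ($u = 325 \left(-264\right) = -85800$)
$A = - \frac{82}{7}$ ($A = \frac{2}{7} - 12 = - \frac{82}{7} \approx -11.714$)
$\frac{1}{u + A \left(- \frac{3}{4} + \frac{0}{5}\right)} = \frac{1}{-85800 - \frac{82 \left(- \frac{3}{4} + \frac{0}{5}\right)}{7}} = \frac{1}{-85800 - \frac{82 \left(\left(-3\right) \frac{1}{4} + 0 \cdot \frac{1}{5}\right)}{7}} = \frac{1}{-85800 - \frac{82 \left(- \frac{3}{4} + 0\right)}{7}} = \frac{1}{-85800 - - \frac{123}{14}} = \frac{1}{-85800 + \frac{123}{14}} = \frac{1}{- \frac{1201077}{14}} = - \frac{14}{1201077}$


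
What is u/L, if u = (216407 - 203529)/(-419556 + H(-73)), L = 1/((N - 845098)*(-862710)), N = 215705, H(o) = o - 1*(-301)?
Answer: -582711937659695/34944 ≈ -1.6676e+10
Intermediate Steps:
H(o) = 301 + o (H(o) = o + 301 = 301 + o)
L = 1/542983635030 (L = 1/((215705 - 845098)*(-862710)) = -1/862710/(-629393) = -1/629393*(-1/862710) = 1/542983635030 ≈ 1.8417e-12)
u = -6439/209664 (u = (216407 - 203529)/(-419556 + (301 - 73)) = 12878/(-419556 + 228) = 12878/(-419328) = 12878*(-1/419328) = -6439/209664 ≈ -0.030711)
u/L = -6439/(209664*1/542983635030) = -6439/209664*542983635030 = -582711937659695/34944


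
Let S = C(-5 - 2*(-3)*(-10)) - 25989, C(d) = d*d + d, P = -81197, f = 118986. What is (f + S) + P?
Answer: 15960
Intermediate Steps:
C(d) = d + d² (C(d) = d² + d = d + d²)
S = -21829 (S = (-5 - 2*(-3)*(-10))*(1 + (-5 - 2*(-3)*(-10))) - 25989 = (-5 + 6*(-10))*(1 + (-5 + 6*(-10))) - 25989 = (-5 - 60)*(1 + (-5 - 60)) - 25989 = -65*(1 - 65) - 25989 = -65*(-64) - 25989 = 4160 - 25989 = -21829)
(f + S) + P = (118986 - 21829) - 81197 = 97157 - 81197 = 15960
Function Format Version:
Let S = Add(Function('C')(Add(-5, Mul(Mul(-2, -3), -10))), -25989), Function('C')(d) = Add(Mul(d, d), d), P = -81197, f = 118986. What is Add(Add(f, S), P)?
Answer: 15960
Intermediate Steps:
Function('C')(d) = Add(d, Pow(d, 2)) (Function('C')(d) = Add(Pow(d, 2), d) = Add(d, Pow(d, 2)))
S = -21829 (S = Add(Mul(Add(-5, Mul(Mul(-2, -3), -10)), Add(1, Add(-5, Mul(Mul(-2, -3), -10)))), -25989) = Add(Mul(Add(-5, Mul(6, -10)), Add(1, Add(-5, Mul(6, -10)))), -25989) = Add(Mul(Add(-5, -60), Add(1, Add(-5, -60))), -25989) = Add(Mul(-65, Add(1, -65)), -25989) = Add(Mul(-65, -64), -25989) = Add(4160, -25989) = -21829)
Add(Add(f, S), P) = Add(Add(118986, -21829), -81197) = Add(97157, -81197) = 15960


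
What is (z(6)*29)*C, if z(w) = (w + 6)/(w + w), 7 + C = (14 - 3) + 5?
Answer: 261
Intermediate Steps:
C = 9 (C = -7 + ((14 - 3) + 5) = -7 + (11 + 5) = -7 + 16 = 9)
z(w) = (6 + w)/(2*w) (z(w) = (6 + w)/((2*w)) = (6 + w)*(1/(2*w)) = (6 + w)/(2*w))
(z(6)*29)*C = (((½)*(6 + 6)/6)*29)*9 = (((½)*(⅙)*12)*29)*9 = (1*29)*9 = 29*9 = 261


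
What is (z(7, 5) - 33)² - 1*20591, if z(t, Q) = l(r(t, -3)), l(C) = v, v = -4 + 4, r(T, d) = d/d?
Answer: -19502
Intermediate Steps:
r(T, d) = 1
v = 0
l(C) = 0
z(t, Q) = 0
(z(7, 5) - 33)² - 1*20591 = (0 - 33)² - 1*20591 = (-33)² - 20591 = 1089 - 20591 = -19502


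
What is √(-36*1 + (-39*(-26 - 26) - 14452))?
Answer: 2*I*√3115 ≈ 111.62*I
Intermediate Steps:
√(-36*1 + (-39*(-26 - 26) - 14452)) = √(-36 + (-39*(-52) - 14452)) = √(-36 + (2028 - 14452)) = √(-36 - 12424) = √(-12460) = 2*I*√3115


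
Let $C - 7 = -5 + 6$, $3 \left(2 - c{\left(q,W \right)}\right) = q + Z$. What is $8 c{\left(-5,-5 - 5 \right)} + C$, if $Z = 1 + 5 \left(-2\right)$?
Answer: $\frac{184}{3} \approx 61.333$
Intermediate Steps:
$Z = -9$ ($Z = 1 - 10 = -9$)
$c{\left(q,W \right)} = 5 - \frac{q}{3}$ ($c{\left(q,W \right)} = 2 - \frac{q - 9}{3} = 2 - \frac{-9 + q}{3} = 2 - \left(-3 + \frac{q}{3}\right) = 5 - \frac{q}{3}$)
$C = 8$ ($C = 7 + \left(-5 + 6\right) = 7 + 1 = 8$)
$8 c{\left(-5,-5 - 5 \right)} + C = 8 \left(5 - - \frac{5}{3}\right) + 8 = 8 \left(5 + \frac{5}{3}\right) + 8 = 8 \cdot \frac{20}{3} + 8 = \frac{160}{3} + 8 = \frac{184}{3}$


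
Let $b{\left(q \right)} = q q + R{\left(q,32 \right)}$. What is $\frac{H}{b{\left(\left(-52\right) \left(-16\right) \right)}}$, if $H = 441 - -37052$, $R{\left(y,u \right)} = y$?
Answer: $\frac{37493}{693056} \approx 0.054098$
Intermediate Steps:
$b{\left(q \right)} = q + q^{2}$ ($b{\left(q \right)} = q q + q = q^{2} + q = q + q^{2}$)
$H = 37493$ ($H = 441 + 37052 = 37493$)
$\frac{H}{b{\left(\left(-52\right) \left(-16\right) \right)}} = \frac{37493}{\left(-52\right) \left(-16\right) \left(1 - -832\right)} = \frac{37493}{832 \left(1 + 832\right)} = \frac{37493}{832 \cdot 833} = \frac{37493}{693056}$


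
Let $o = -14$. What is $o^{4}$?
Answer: $38416$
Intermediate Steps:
$o^{4} = \left(-14\right)^{4} = 38416$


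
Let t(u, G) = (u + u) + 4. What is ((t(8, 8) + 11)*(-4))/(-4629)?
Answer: 124/4629 ≈ 0.026788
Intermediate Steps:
t(u, G) = 4 + 2*u (t(u, G) = 2*u + 4 = 4 + 2*u)
((t(8, 8) + 11)*(-4))/(-4629) = (((4 + 2*8) + 11)*(-4))/(-4629) = (((4 + 16) + 11)*(-4))*(-1/4629) = ((20 + 11)*(-4))*(-1/4629) = (31*(-4))*(-1/4629) = -124*(-1/4629) = 124/4629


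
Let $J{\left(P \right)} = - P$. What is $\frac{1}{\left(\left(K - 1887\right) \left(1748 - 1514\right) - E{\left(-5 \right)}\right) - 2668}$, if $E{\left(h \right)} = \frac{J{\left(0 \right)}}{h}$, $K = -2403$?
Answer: $- \frac{1}{1006528} \approx -9.9351 \cdot 10^{-7}$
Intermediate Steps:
$E{\left(h \right)} = 0$ ($E{\left(h \right)} = \frac{\left(-1\right) 0}{h} = \frac{0}{h} = 0$)
$\frac{1}{\left(\left(K - 1887\right) \left(1748 - 1514\right) - E{\left(-5 \right)}\right) - 2668} = \frac{1}{\left(\left(-2403 - 1887\right) \left(1748 - 1514\right) - 0\right) - 2668} = \frac{1}{\left(\left(-4290\right) 234 + 0\right) - 2668} = \frac{1}{\left(-1003860 + 0\right) - 2668} = \frac{1}{-1003860 - 2668} = \frac{1}{-1006528} = - \frac{1}{1006528}$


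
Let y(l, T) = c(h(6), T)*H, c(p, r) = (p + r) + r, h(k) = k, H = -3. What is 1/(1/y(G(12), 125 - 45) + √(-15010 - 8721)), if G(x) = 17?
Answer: -498/5885382925 - 248004*I*√23731/5885382925 ≈ -8.4616e-8 - 0.0064915*I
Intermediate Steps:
c(p, r) = p + 2*r
y(l, T) = -18 - 6*T (y(l, T) = (6 + 2*T)*(-3) = -18 - 6*T)
1/(1/y(G(12), 125 - 45) + √(-15010 - 8721)) = 1/(1/(-18 - 6*(125 - 45)) + √(-15010 - 8721)) = 1/(1/(-18 - 6*80) + √(-23731)) = 1/(1/(-18 - 480) + I*√23731) = 1/(1/(-498) + I*√23731) = 1/(-1/498 + I*√23731)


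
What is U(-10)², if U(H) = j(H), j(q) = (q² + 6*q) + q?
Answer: 900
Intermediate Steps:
j(q) = q² + 7*q
U(H) = H*(7 + H)
U(-10)² = (-10*(7 - 10))² = (-10*(-3))² = 30² = 900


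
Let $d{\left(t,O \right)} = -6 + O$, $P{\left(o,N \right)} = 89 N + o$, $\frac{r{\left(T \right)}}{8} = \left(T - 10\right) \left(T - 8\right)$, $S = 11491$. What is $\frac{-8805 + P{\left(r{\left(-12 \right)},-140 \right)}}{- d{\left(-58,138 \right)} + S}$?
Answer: $- \frac{17745}{11359} \approx -1.5622$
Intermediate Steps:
$r{\left(T \right)} = 8 \left(-10 + T\right) \left(-8 + T\right)$ ($r{\left(T \right)} = 8 \left(T - 10\right) \left(T - 8\right) = 8 \left(-10 + T\right) \left(-8 + T\right)$)
$P{\left(o,N \right)} = o + 89 N$
$\frac{-8805 + P{\left(r{\left(-12 \right)},-140 \right)}}{- d{\left(-58,138 \right)} + S} = \frac{-8805 + \left(\left(640 - -1728 + 8 \left(-12\right)^{2}\right) + 89 \left(-140\right)\right)}{- (-6 + 138) + 11491} = \frac{-8805 + \left(\left(640 + 1728 + 8 \cdot 144\right) - 12460\right)}{\left(-1\right) 132 + 11491} = \frac{-8805 + \left(\left(640 + 1728 + 1152\right) - 12460\right)}{-132 + 11491} = \frac{-8805 + \left(3520 - 12460\right)}{11359} = \left(-8805 - 8940\right) \frac{1}{11359} = \left(-17745\right) \frac{1}{11359} = - \frac{17745}{11359}$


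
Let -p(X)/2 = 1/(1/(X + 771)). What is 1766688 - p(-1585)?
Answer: 1765060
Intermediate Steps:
p(X) = -1542 - 2*X (p(X) = -(1542 + 2*X) = -2*(771 + X) = -1542 - 2*X)
1766688 - p(-1585) = 1766688 - (-1542 - 2*(-1585)) = 1766688 - (-1542 + 3170) = 1766688 - 1*1628 = 1766688 - 1628 = 1765060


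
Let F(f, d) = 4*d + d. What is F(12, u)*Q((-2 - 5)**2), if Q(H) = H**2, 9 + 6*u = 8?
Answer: -12005/6 ≈ -2000.8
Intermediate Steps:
u = -1/6 (u = -3/2 + (1/6)*8 = -3/2 + 4/3 = -1/6 ≈ -0.16667)
F(f, d) = 5*d
F(12, u)*Q((-2 - 5)**2) = (5*(-1/6))*((-2 - 5)**2)**2 = -5*((-7)**2)**2/6 = -5/6*49**2 = -5/6*2401 = -12005/6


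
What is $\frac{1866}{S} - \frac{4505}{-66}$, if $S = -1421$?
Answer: $\frac{6278449}{93786} \approx 66.944$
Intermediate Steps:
$\frac{1866}{S} - \frac{4505}{-66} = \frac{1866}{-1421} - \frac{4505}{-66} = 1866 \left(- \frac{1}{1421}\right) - - \frac{4505}{66} = - \frac{1866}{1421} + \frac{4505}{66} = \frac{6278449}{93786}$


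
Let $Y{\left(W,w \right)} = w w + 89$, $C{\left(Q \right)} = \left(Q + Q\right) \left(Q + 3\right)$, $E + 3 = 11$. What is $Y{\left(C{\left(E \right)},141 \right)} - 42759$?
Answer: $-22789$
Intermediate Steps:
$E = 8$ ($E = -3 + 11 = 8$)
$C{\left(Q \right)} = 2 Q \left(3 + Q\right)$
$Y{\left(W,w \right)} = 89 + w^{2}$ ($Y{\left(W,w \right)} = w^{2} + 89 = 89 + w^{2}$)
$Y{\left(C{\left(E \right)},141 \right)} - 42759 = \left(89 + 141^{2}\right) - 42759 = \left(89 + 19881\right) - 42759 = 19970 - 42759 = -22789$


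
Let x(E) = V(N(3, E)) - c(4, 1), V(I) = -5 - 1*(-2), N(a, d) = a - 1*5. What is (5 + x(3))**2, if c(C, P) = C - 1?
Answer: 1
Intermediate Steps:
N(a, d) = -5 + a (N(a, d) = a - 5 = -5 + a)
c(C, P) = -1 + C
V(I) = -3 (V(I) = -5 + 2 = -3)
x(E) = -6 (x(E) = -3 - (-1 + 4) = -3 - 1*3 = -3 - 3 = -6)
(5 + x(3))**2 = (5 - 6)**2 = (-1)**2 = 1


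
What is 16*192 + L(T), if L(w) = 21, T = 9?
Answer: 3093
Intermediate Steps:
16*192 + L(T) = 16*192 + 21 = 3072 + 21 = 3093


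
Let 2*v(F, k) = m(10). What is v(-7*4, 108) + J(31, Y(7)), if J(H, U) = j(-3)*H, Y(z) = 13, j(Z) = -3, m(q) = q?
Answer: -88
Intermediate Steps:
v(F, k) = 5 (v(F, k) = (½)*10 = 5)
J(H, U) = -3*H
v(-7*4, 108) + J(31, Y(7)) = 5 - 3*31 = 5 - 93 = -88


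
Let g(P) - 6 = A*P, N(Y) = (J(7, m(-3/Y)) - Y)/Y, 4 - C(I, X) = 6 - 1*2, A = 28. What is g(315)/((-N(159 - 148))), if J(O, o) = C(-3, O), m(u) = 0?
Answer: 8826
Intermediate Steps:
C(I, X) = 0 (C(I, X) = 4 - (6 - 1*2) = 4 - (6 - 2) = 4 - 1*4 = 4 - 4 = 0)
J(O, o) = 0
N(Y) = -1 (N(Y) = (0 - Y)/Y = (-Y)/Y = -1)
g(P) = 6 + 28*P
g(315)/((-N(159 - 148))) = (6 + 28*315)/((-1*(-1))) = (6 + 8820)/1 = 8826*1 = 8826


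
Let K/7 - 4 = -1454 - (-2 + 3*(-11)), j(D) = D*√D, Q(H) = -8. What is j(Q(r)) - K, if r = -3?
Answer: 9905 - 16*I*√2 ≈ 9905.0 - 22.627*I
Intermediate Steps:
j(D) = D^(3/2)
K = -9905 (K = 28 + 7*(-1454 - (-2 + 3*(-11))) = 28 + 7*(-1454 - (-2 - 33)) = 28 + 7*(-1454 - 1*(-35)) = 28 + 7*(-1454 + 35) = 28 + 7*(-1419) = 28 - 9933 = -9905)
j(Q(r)) - K = (-8)^(3/2) - 1*(-9905) = -16*I*√2 + 9905 = 9905 - 16*I*√2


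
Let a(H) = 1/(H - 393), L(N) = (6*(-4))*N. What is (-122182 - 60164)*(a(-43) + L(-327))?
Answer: -311969115771/218 ≈ -1.4311e+9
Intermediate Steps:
L(N) = -24*N
a(H) = 1/(-393 + H)
(-122182 - 60164)*(a(-43) + L(-327)) = (-122182 - 60164)*(1/(-393 - 43) - 24*(-327)) = -182346*(1/(-436) + 7848) = -182346*(-1/436 + 7848) = -182346*3421727/436 = -311969115771/218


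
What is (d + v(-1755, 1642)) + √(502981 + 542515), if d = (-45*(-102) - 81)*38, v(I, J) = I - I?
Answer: 171342 + 2*√261374 ≈ 1.7236e+5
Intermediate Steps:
v(I, J) = 0
d = 171342 (d = (4590 - 81)*38 = 4509*38 = 171342)
(d + v(-1755, 1642)) + √(502981 + 542515) = (171342 + 0) + √(502981 + 542515) = 171342 + √1045496 = 171342 + 2*√261374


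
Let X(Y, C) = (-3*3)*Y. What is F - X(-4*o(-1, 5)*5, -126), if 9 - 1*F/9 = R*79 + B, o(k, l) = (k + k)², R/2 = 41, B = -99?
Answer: -58050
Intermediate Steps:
R = 82 (R = 2*41 = 82)
o(k, l) = 4*k² (o(k, l) = (2*k)² = 4*k²)
X(Y, C) = -9*Y
F = -57330 (F = 81 - 9*(82*79 - 99) = 81 - 9*(6478 - 99) = 81 - 9*6379 = 81 - 57411 = -57330)
F - X(-4*o(-1, 5)*5, -126) = -57330 - (-9)*-16*(-1)²*5 = -57330 - (-9)*-16*5 = -57330 - (-9)*-4*4*5 = -57330 - (-9)*(-16*5) = -57330 - (-9)*(-80) = -57330 - 1*720 = -57330 - 720 = -58050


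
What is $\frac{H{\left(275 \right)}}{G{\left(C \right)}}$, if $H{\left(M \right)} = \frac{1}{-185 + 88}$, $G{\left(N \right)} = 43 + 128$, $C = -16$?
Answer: $- \frac{1}{16587} \approx -6.0288 \cdot 10^{-5}$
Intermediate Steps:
$G{\left(N \right)} = 171$
$H{\left(M \right)} = - \frac{1}{97}$ ($H{\left(M \right)} = \frac{1}{-97} = - \frac{1}{97}$)
$\frac{H{\left(275 \right)}}{G{\left(C \right)}} = - \frac{1}{97 \cdot 171} = \left(- \frac{1}{97}\right) \frac{1}{171} = - \frac{1}{16587}$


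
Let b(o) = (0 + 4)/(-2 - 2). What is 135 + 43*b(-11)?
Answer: 92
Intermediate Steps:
b(o) = -1 (b(o) = 4/(-4) = 4*(-¼) = -1)
135 + 43*b(-11) = 135 + 43*(-1) = 135 - 43 = 92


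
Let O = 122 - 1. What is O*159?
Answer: 19239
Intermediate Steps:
O = 121
O*159 = 121*159 = 19239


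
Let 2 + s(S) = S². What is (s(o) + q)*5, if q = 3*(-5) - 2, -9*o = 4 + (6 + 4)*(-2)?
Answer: -6415/81 ≈ -79.198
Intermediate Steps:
o = 16/9 (o = -(4 + (6 + 4)*(-2))/9 = -(4 + 10*(-2))/9 = -(4 - 20)/9 = -⅑*(-16) = 16/9 ≈ 1.7778)
s(S) = -2 + S²
q = -17 (q = -15 - 2 = -17)
(s(o) + q)*5 = ((-2 + (16/9)²) - 17)*5 = ((-2 + 256/81) - 17)*5 = (94/81 - 17)*5 = -1283/81*5 = -6415/81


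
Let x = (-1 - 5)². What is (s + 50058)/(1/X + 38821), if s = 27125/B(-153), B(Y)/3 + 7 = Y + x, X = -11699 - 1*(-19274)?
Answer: 1514548025/1176276304 ≈ 1.2876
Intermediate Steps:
X = 7575 (X = -11699 + 19274 = 7575)
x = 36 (x = (-6)² = 36)
B(Y) = 87 + 3*Y (B(Y) = -21 + 3*(Y + 36) = -21 + 3*(36 + Y) = -21 + (108 + 3*Y) = 87 + 3*Y)
s = -875/12 (s = 27125/(87 + 3*(-153)) = 27125/(87 - 459) = 27125/(-372) = 27125*(-1/372) = -875/12 ≈ -72.917)
(s + 50058)/(1/X + 38821) = (-875/12 + 50058)/(1/7575 + 38821) = 599821/(12*(1/7575 + 38821)) = 599821/(12*(294069076/7575)) = (599821/12)*(7575/294069076) = 1514548025/1176276304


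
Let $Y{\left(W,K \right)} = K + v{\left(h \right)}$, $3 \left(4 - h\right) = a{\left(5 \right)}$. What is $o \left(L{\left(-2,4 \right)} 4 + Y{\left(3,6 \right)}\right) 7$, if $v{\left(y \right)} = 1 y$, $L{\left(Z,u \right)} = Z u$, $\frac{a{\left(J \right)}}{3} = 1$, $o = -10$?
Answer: $1610$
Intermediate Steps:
$a{\left(J \right)} = 3$ ($a{\left(J \right)} = 3 \cdot 1 = 3$)
$h = 3$ ($h = 4 - 1 = 3$)
$v{\left(y \right)} = y$
$Y{\left(W,K \right)} = 3 + K$ ($Y{\left(W,K \right)} = K + 3 = 3 + K$)
$o \left(L{\left(-2,4 \right)} 4 + Y{\left(3,6 \right)}\right) 7 = - 10 \left(\left(-2\right) 4 \cdot 4 + \left(3 + 6\right)\right) 7 = - 10 \left(\left(-8\right) 4 + 9\right) 7 = - 10 \left(-32 + 9\right) 7 = \left(-10\right) \left(-23\right) 7 = 230 \cdot 7 = 1610$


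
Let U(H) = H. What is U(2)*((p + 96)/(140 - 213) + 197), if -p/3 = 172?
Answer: 29602/73 ≈ 405.51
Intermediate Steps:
p = -516 (p = -3*172 = -516)
U(2)*((p + 96)/(140 - 213) + 197) = 2*((-516 + 96)/(140 - 213) + 197) = 2*(-420/(-73) + 197) = 2*(-420*(-1/73) + 197) = 2*(420/73 + 197) = 2*(14801/73) = 29602/73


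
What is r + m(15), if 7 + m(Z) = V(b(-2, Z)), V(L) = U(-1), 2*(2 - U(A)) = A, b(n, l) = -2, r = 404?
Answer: 799/2 ≈ 399.50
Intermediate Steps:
U(A) = 2 - A/2
V(L) = 5/2 (V(L) = 2 - ½*(-1) = 2 + ½ = 5/2)
m(Z) = -9/2 (m(Z) = -7 + 5/2 = -9/2)
r + m(15) = 404 - 9/2 = 799/2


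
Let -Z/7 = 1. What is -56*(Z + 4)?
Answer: 168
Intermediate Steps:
Z = -7 (Z = -7*1 = -7)
-56*(Z + 4) = -56*(-7 + 4) = -56*(-3) = 168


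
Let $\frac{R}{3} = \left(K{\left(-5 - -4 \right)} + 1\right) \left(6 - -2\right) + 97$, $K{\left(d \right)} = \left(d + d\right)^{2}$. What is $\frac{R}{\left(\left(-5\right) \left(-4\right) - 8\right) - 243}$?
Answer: $- \frac{137}{77} \approx -1.7792$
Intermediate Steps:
$K{\left(d \right)} = 4 d^{2}$ ($K{\left(d \right)} = \left(2 d\right)^{2} = 4 d^{2}$)
$R = 411$ ($R = 3 \left(\left(4 \left(-5 - -4\right)^{2} + 1\right) \left(6 - -2\right) + 97\right) = 3 \left(\left(4 \left(-5 + 4\right)^{2} + 1\right) \left(6 + 2\right) + 97\right) = 3 \left(\left(4 \left(-1\right)^{2} + 1\right) 8 + 97\right) = 3 \left(\left(4 \cdot 1 + 1\right) 8 + 97\right) = 3 \left(\left(4 + 1\right) 8 + 97\right) = 3 \left(5 \cdot 8 + 97\right) = 3 \left(40 + 97\right) = 3 \cdot 137 = 411$)
$\frac{R}{\left(\left(-5\right) \left(-4\right) - 8\right) - 243} = \frac{411}{\left(\left(-5\right) \left(-4\right) - 8\right) - 243} = \frac{411}{\left(20 - 8\right) - 243} = \frac{411}{12 - 243} = \frac{411}{-231} = 411 \left(- \frac{1}{231}\right) = - \frac{137}{77}$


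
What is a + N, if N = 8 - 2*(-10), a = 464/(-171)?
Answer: 4324/171 ≈ 25.287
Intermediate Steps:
a = -464/171 (a = 464*(-1/171) = -464/171 ≈ -2.7135)
N = 28 (N = 8 + 20 = 28)
a + N = -464/171 + 28 = 4324/171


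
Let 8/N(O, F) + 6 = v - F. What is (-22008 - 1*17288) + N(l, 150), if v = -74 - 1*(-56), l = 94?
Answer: -3418756/87 ≈ -39296.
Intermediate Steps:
v = -18 (v = -74 + 56 = -18)
N(O, F) = 8/(-24 - F) (N(O, F) = 8/(-6 + (-18 - F)) = 8/(-24 - F))
(-22008 - 1*17288) + N(l, 150) = (-22008 - 1*17288) - 8/(24 + 150) = (-22008 - 17288) - 8/174 = -39296 - 8*1/174 = -39296 - 4/87 = -3418756/87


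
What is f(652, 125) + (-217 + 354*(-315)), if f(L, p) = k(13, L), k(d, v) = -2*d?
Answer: -111753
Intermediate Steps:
f(L, p) = -26 (f(L, p) = -2*13 = -26)
f(652, 125) + (-217 + 354*(-315)) = -26 + (-217 + 354*(-315)) = -26 + (-217 - 111510) = -26 - 111727 = -111753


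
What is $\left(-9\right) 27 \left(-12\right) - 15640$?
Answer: $-12724$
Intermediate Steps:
$\left(-9\right) 27 \left(-12\right) - 15640 = \left(-243\right) \left(-12\right) - 15640 = 2916 - 15640 = -12724$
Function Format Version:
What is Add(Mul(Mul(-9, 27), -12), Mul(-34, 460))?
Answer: -12724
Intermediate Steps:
Add(Mul(Mul(-9, 27), -12), Mul(-34, 460)) = Add(Mul(-243, -12), -15640) = Add(2916, -15640) = -12724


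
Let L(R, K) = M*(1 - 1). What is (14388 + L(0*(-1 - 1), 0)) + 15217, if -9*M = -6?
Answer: 29605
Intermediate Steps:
M = ⅔ (M = -⅑*(-6) = ⅔ ≈ 0.66667)
L(R, K) = 0 (L(R, K) = 2*(1 - 1)/3 = (⅔)*0 = 0)
(14388 + L(0*(-1 - 1), 0)) + 15217 = (14388 + 0) + 15217 = 14388 + 15217 = 29605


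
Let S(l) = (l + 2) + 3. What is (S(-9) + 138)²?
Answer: 17956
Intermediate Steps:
S(l) = 5 + l (S(l) = (2 + l) + 3 = 5 + l)
(S(-9) + 138)² = ((5 - 9) + 138)² = (-4 + 138)² = 134² = 17956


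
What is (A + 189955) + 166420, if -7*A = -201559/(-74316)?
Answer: 185390349941/520212 ≈ 3.5637e+5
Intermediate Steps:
A = -201559/520212 (A = -(-201559)/(7*(-74316)) = -(-201559)*(-1)/(7*74316) = -⅐*201559/74316 = -201559/520212 ≈ -0.38746)
(A + 189955) + 166420 = (-201559/520212 + 189955) + 166420 = 98816668901/520212 + 166420 = 185390349941/520212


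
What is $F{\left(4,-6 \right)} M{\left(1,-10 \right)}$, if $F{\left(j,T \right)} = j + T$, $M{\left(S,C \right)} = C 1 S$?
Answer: $20$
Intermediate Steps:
$M{\left(S,C \right)} = C S$
$F{\left(j,T \right)} = T + j$
$F{\left(4,-6 \right)} M{\left(1,-10 \right)} = \left(-6 + 4\right) \left(\left(-10\right) 1\right) = \left(-2\right) \left(-10\right) = 20$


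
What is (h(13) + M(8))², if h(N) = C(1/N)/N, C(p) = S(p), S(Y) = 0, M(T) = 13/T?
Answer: 169/64 ≈ 2.6406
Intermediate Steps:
C(p) = 0
h(N) = 0 (h(N) = 0/N = 0)
(h(13) + M(8))² = (0 + 13/8)² = (13/8)² = 169/64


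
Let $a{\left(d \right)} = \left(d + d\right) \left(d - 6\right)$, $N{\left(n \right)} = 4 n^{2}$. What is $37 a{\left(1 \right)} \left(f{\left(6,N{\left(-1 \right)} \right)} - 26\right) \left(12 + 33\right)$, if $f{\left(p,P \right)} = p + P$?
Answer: $266400$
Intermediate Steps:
$f{\left(p,P \right)} = P + p$
$a{\left(d \right)} = 2 d \left(-6 + d\right)$
$37 a{\left(1 \right)} \left(f{\left(6,N{\left(-1 \right)} \right)} - 26\right) \left(12 + 33\right) = 37 \cdot 2 \cdot 1 \left(-6 + 1\right) \left(\left(4 \left(-1\right)^{2} + 6\right) - 26\right) \left(12 + 33\right) = 37 \cdot 2 \cdot 1 \left(-5\right) \left(\left(4 \cdot 1 + 6\right) - 26\right) 45 = 37 \left(-10\right) \left(\left(4 + 6\right) - 26\right) 45 = - 370 \left(10 - 26\right) 45 = - 370 \left(\left(-16\right) 45\right) = \left(-370\right) \left(-720\right) = 266400$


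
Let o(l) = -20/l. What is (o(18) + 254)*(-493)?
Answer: -1122068/9 ≈ -1.2467e+5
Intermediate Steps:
(o(18) + 254)*(-493) = (-20/18 + 254)*(-493) = (-20*1/18 + 254)*(-493) = (-10/9 + 254)*(-493) = (2276/9)*(-493) = -1122068/9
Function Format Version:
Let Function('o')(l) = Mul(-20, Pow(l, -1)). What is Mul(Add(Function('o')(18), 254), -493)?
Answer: Rational(-1122068, 9) ≈ -1.2467e+5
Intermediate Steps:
Mul(Add(Function('o')(18), 254), -493) = Mul(Add(Mul(-20, Pow(18, -1)), 254), -493) = Mul(Add(Mul(-20, Rational(1, 18)), 254), -493) = Mul(Add(Rational(-10, 9), 254), -493) = Mul(Rational(2276, 9), -493) = Rational(-1122068, 9)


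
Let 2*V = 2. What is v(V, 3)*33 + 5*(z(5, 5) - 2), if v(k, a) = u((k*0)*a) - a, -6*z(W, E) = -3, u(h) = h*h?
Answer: -213/2 ≈ -106.50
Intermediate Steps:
u(h) = h**2
z(W, E) = 1/2 (z(W, E) = -1/6*(-3) = 1/2)
V = 1 (V = (1/2)*2 = 1)
v(k, a) = -a (v(k, a) = ((k*0)*a)**2 - a = (0*a)**2 - a = 0**2 - a = 0 - a = -a)
v(V, 3)*33 + 5*(z(5, 5) - 2) = -1*3*33 + 5*(1/2 - 2) = -3*33 + 5*(-3/2) = -99 - 15/2 = -213/2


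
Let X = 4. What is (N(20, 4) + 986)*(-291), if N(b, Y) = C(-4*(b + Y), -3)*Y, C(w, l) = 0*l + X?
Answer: -291582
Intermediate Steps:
C(w, l) = 4 (C(w, l) = 0*l + 4 = 0 + 4 = 4)
N(b, Y) = 4*Y
(N(20, 4) + 986)*(-291) = (4*4 + 986)*(-291) = (16 + 986)*(-291) = 1002*(-291) = -291582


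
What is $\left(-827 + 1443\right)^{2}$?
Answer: $379456$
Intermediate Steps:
$\left(-827 + 1443\right)^{2} = 616^{2} = 379456$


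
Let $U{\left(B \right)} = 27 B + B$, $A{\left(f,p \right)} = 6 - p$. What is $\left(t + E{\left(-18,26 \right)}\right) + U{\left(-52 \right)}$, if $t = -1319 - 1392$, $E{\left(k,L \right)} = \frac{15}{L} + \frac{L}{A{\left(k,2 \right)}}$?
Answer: $- \frac{54079}{13} \approx -4159.9$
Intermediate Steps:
$E{\left(k,L \right)} = \frac{15}{L} + \frac{L}{4}$ ($E{\left(k,L \right)} = \frac{15}{L} + \frac{L}{6 - 2} = \frac{15}{L} + \frac{L}{4}$)
$U{\left(B \right)} = 28 B$
$t = -2711$ ($t = -1319 - 1392 = -2711$)
$\left(t + E{\left(-18,26 \right)}\right) + U{\left(-52 \right)} = \left(-2711 + \left(\frac{15}{26} + \frac{1}{4} \cdot 26\right)\right) + 28 \left(-52\right) = \left(-2711 + \left(15 \cdot \frac{1}{26} + \frac{13}{2}\right)\right) - 1456 = \left(-2711 + \left(\frac{15}{26} + \frac{13}{2}\right)\right) - 1456 = \left(-2711 + \frac{92}{13}\right) - 1456 = - \frac{35151}{13} - 1456 = - \frac{54079}{13}$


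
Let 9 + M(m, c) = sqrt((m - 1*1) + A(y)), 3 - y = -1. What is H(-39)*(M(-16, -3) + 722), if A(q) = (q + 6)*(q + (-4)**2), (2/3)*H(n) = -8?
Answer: -8556 - 12*sqrt(183) ≈ -8718.3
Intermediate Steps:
y = 4 (y = 3 - 1*(-1) = 3 + 1 = 4)
H(n) = -12 (H(n) = (3/2)*(-8) = -12)
A(q) = (6 + q)*(16 + q) (A(q) = (6 + q)*(q + 16) = (6 + q)*(16 + q))
M(m, c) = -9 + sqrt(199 + m) (M(m, c) = -9 + sqrt((m - 1*1) + (96 + 4**2 + 22*4)) = -9 + sqrt((m - 1) + (96 + 16 + 88)) = -9 + sqrt((-1 + m) + 200) = -9 + sqrt(199 + m))
H(-39)*(M(-16, -3) + 722) = -12*((-9 + sqrt(199 - 16)) + 722) = -12*((-9 + sqrt(183)) + 722) = -12*(713 + sqrt(183)) = -8556 - 12*sqrt(183)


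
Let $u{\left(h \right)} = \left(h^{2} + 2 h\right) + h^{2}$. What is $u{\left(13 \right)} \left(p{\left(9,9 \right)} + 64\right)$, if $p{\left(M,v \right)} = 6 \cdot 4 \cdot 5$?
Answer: $66976$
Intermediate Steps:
$p{\left(M,v \right)} = 120$ ($p{\left(M,v \right)} = 24 \cdot 5 = 120$)
$u{\left(h \right)} = 2 h + 2 h^{2}$
$u{\left(13 \right)} \left(p{\left(9,9 \right)} + 64\right) = 2 \cdot 13 \left(1 + 13\right) \left(120 + 64\right) = 2 \cdot 13 \cdot 14 \cdot 184 = 364 \cdot 184 = 66976$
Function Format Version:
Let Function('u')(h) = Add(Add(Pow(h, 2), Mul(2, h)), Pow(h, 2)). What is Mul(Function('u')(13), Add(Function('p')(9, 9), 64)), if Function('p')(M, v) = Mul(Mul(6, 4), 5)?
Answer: 66976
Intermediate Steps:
Function('p')(M, v) = 120 (Function('p')(M, v) = Mul(24, 5) = 120)
Function('u')(h) = Add(Mul(2, h), Mul(2, Pow(h, 2)))
Mul(Function('u')(13), Add(Function('p')(9, 9), 64)) = Mul(Mul(2, 13, Add(1, 13)), Add(120, 64)) = Mul(Mul(2, 13, 14), 184) = Mul(364, 184) = 66976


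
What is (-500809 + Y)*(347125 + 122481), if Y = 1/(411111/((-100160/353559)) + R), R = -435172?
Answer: -44435182105544503774486/188938821569 ≈ -2.3518e+11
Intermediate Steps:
Y = -100160/188938821569 (Y = 1/(411111/((-100160/353559)) - 435172) = 1/(411111/((-100160*1/353559)) - 435172) = 1/(411111/(-100160/353559) - 435172) = 1/(411111*(-353559/100160) - 435172) = 1/(-145351994049/100160 - 435172) = 1/(-188938821569/100160) = -100160/188938821569 ≈ -5.3012e-7)
(-500809 + Y)*(347125 + 122481) = (-500809 - 100160/188938821569)*(347125 + 122481) = -94622262291249481/188938821569*469606 = -44435182105544503774486/188938821569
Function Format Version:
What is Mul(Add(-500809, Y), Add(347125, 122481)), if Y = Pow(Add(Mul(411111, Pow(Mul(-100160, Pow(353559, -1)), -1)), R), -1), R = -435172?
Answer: Rational(-44435182105544503774486, 188938821569) ≈ -2.3518e+11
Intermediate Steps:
Y = Rational(-100160, 188938821569) (Y = Pow(Add(Mul(411111, Pow(Mul(-100160, Pow(353559, -1)), -1)), -435172), -1) = Pow(Add(Mul(411111, Pow(Mul(-100160, Rational(1, 353559)), -1)), -435172), -1) = Pow(Add(Mul(411111, Pow(Rational(-100160, 353559), -1)), -435172), -1) = Pow(Add(Mul(411111, Rational(-353559, 100160)), -435172), -1) = Pow(Add(Rational(-145351994049, 100160), -435172), -1) = Pow(Rational(-188938821569, 100160), -1) = Rational(-100160, 188938821569) ≈ -5.3012e-7)
Mul(Add(-500809, Y), Add(347125, 122481)) = Mul(Add(-500809, Rational(-100160, 188938821569)), Add(347125, 122481)) = Mul(Rational(-94622262291249481, 188938821569), 469606) = Rational(-44435182105544503774486, 188938821569)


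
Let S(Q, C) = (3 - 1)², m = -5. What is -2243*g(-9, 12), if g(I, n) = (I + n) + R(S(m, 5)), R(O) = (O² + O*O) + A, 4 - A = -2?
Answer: -91963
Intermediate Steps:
A = 6 (A = 4 - 1*(-2) = 4 + 2 = 6)
S(Q, C) = 4 (S(Q, C) = 2² = 4)
R(O) = 6 + 2*O² (R(O) = (O² + O*O) + 6 = (O² + O²) + 6 = 2*O² + 6 = 6 + 2*O²)
g(I, n) = 38 + I + n (g(I, n) = (I + n) + (6 + 2*4²) = (I + n) + (6 + 2*16) = (I + n) + (6 + 32) = (I + n) + 38 = 38 + I + n)
-2243*g(-9, 12) = -2243*(38 - 9 + 12) = -2243*41 = -91963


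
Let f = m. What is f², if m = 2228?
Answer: 4963984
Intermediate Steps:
f = 2228
f² = 2228² = 4963984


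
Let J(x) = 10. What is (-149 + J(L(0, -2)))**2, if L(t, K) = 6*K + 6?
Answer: 19321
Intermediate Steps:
L(t, K) = 6 + 6*K
(-149 + J(L(0, -2)))**2 = (-149 + 10)**2 = (-139)**2 = 19321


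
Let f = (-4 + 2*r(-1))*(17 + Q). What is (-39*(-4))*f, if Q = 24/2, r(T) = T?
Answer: -27144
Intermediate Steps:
Q = 12 (Q = 24*(½) = 12)
f = -174 (f = (-4 + 2*(-1))*(17 + 12) = (-4 - 2)*29 = -6*29 = -174)
(-39*(-4))*f = -39*(-4)*(-174) = 156*(-174) = -27144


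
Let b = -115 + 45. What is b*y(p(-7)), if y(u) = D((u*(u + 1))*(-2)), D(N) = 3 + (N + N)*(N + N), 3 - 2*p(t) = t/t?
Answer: -4690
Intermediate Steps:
p(t) = 1 (p(t) = 3/2 - t/(2*t) = 3/2 - ½*1 = 3/2 - ½ = 1)
D(N) = 3 + 4*N² (D(N) = 3 + (2*N)*(2*N) = 3 + 4*N²)
y(u) = 3 + 16*u²*(1 + u)² (y(u) = 3 + 4*((u*(u + 1))*(-2))² = 3 + 4*((u*(1 + u))*(-2))² = 3 + 4*(-2*u*(1 + u))² = 3 + 4*(4*u²*(1 + u)²) = 3 + 16*u²*(1 + u)²)
b = -70
b*y(p(-7)) = -70*(3 + 16*1²*(1 + 1)²) = -70*(3 + 16*1*2²) = -70*(3 + 16*1*4) = -70*(3 + 64) = -70*67 = -4690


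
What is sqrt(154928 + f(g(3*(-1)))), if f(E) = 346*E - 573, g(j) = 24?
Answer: sqrt(162659) ≈ 403.31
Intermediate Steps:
f(E) = -573 + 346*E
sqrt(154928 + f(g(3*(-1)))) = sqrt(154928 + (-573 + 346*24)) = sqrt(154928 + (-573 + 8304)) = sqrt(154928 + 7731) = sqrt(162659)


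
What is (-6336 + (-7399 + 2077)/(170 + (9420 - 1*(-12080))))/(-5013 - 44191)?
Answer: 68653221/533125340 ≈ 0.12878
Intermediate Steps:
(-6336 + (-7399 + 2077)/(170 + (9420 - 1*(-12080))))/(-5013 - 44191) = (-6336 - 5322/(170 + (9420 + 12080)))/(-49204) = (-6336 - 5322/(170 + 21500))*(-1/49204) = (-6336 - 5322/21670)*(-1/49204) = (-6336 - 5322*1/21670)*(-1/49204) = (-6336 - 2661/10835)*(-1/49204) = -68653221/10835*(-1/49204) = 68653221/533125340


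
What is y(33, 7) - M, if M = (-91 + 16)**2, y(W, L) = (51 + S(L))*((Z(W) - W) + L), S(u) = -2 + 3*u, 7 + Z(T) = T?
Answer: -5625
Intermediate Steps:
Z(T) = -7 + T
y(W, L) = (-7 + L)*(49 + 3*L) (y(W, L) = (51 + (-2 + 3*L))*(((-7 + W) - W) + L) = (49 + 3*L)*(-7 + L) = (-7 + L)*(49 + 3*L))
M = 5625 (M = (-75)**2 = 5625)
y(33, 7) - M = (-343 + 3*7**2 + 28*7) - 1*5625 = (-343 + 3*49 + 196) - 5625 = (-343 + 147 + 196) - 5625 = 0 - 5625 = -5625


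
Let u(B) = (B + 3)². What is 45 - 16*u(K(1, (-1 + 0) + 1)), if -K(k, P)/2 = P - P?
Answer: -99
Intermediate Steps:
K(k, P) = 0 (K(k, P) = -2*(P - P) = -2*0 = 0)
u(B) = (3 + B)²
45 - 16*u(K(1, (-1 + 0) + 1)) = 45 - 16*(3 + 0)² = 45 - 16*3² = 45 - 16*9 = 45 - 144 = -99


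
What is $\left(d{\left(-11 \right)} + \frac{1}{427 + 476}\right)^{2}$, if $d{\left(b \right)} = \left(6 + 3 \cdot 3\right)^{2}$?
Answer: $\frac{41280486976}{815409} \approx 50626.0$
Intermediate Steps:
$d{\left(b \right)} = 225$ ($d{\left(b \right)} = \left(6 + 9\right)^{2} = 15^{2} = 225$)
$\left(d{\left(-11 \right)} + \frac{1}{427 + 476}\right)^{2} = \left(225 + \frac{1}{427 + 476}\right)^{2} = \left(225 + \frac{1}{903}\right)^{2} = \left(\frac{203176}{903}\right)^{2} = \frac{41280486976}{815409}$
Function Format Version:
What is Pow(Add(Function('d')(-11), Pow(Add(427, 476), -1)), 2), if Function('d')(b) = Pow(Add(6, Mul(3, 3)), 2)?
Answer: Rational(41280486976, 815409) ≈ 50626.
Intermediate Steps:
Function('d')(b) = 225 (Function('d')(b) = Pow(Add(6, 9), 2) = Pow(15, 2) = 225)
Pow(Add(Function('d')(-11), Pow(Add(427, 476), -1)), 2) = Pow(Add(225, Pow(Add(427, 476), -1)), 2) = Pow(Add(225, Pow(903, -1)), 2) = Pow(Add(225, Rational(1, 903)), 2) = Pow(Rational(203176, 903), 2) = Rational(41280486976, 815409)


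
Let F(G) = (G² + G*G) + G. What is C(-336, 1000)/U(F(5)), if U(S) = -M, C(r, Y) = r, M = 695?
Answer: 336/695 ≈ 0.48345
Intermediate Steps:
F(G) = G + 2*G² (F(G) = (G² + G²) + G = 2*G² + G = G + 2*G²)
U(S) = -695 (U(S) = -1*695 = -695)
C(-336, 1000)/U(F(5)) = -336/(-695) = -336*(-1/695) = 336/695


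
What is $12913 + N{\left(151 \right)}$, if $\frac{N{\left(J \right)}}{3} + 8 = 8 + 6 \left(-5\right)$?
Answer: $12823$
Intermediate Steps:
$N{\left(J \right)} = -90$ ($N{\left(J \right)} = -24 + 3 \left(8 + 6 \left(-5\right)\right) = -24 + 3 \left(8 - 30\right) = -24 + 3 \left(-22\right) = -24 - 66 = -90$)
$12913 + N{\left(151 \right)} = 12913 - 90 = 12823$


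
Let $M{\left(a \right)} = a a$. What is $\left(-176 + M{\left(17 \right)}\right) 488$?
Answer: $55144$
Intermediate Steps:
$M{\left(a \right)} = a^{2}$
$\left(-176 + M{\left(17 \right)}\right) 488 = \left(-176 + 17^{2}\right) 488 = \left(-176 + 289\right) 488 = 113 \cdot 488 = 55144$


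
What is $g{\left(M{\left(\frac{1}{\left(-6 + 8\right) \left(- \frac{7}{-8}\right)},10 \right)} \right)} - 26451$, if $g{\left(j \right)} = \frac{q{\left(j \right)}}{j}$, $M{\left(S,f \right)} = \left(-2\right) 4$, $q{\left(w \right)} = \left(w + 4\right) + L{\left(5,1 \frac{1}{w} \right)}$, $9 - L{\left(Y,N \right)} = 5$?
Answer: $-26451$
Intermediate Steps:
$L{\left(Y,N \right)} = 4$ ($L{\left(Y,N \right)} = 9 - 5 = 4$)
$q{\left(w \right)} = 8 + w$ ($q{\left(w \right)} = \left(w + 4\right) + 4 = \left(4 + w\right) + 4 = 8 + w$)
$M{\left(S,f \right)} = -8$
$g{\left(j \right)} = \frac{8 + j}{j}$
$g{\left(M{\left(\frac{1}{\left(-6 + 8\right) \left(- \frac{7}{-8}\right)},10 \right)} \right)} - 26451 = \frac{8 - 8}{-8} - 26451 = \left(- \frac{1}{8}\right) 0 - 26451 = 0 - 26451 = -26451$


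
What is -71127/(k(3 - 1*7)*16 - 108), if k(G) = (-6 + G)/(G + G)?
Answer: 71127/88 ≈ 808.26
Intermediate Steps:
k(G) = (-6 + G)/(2*G) (k(G) = (-6 + G)/((2*G)) = (-6 + G)*(1/(2*G)) = (-6 + G)/(2*G))
-71127/(k(3 - 1*7)*16 - 108) = -71127/(((-6 + (3 - 1*7))/(2*(3 - 1*7)))*16 - 108) = -71127/(((-6 + (3 - 7))/(2*(3 - 7)))*16 - 108) = -71127/(((1/2)*(-6 - 4)/(-4))*16 - 108) = -71127/(((1/2)*(-1/4)*(-10))*16 - 108) = -71127/((5/4)*16 - 108) = -71127/(20 - 108) = -71127/(-88) = -71127*(-1/88) = 71127/88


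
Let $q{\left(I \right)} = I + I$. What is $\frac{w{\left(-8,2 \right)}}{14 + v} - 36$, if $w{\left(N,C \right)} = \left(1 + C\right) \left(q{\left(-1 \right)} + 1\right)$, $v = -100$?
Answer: $- \frac{3093}{86} \approx -35.965$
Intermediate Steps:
$q{\left(I \right)} = 2 I$
$w{\left(N,C \right)} = -1 - C$ ($w{\left(N,C \right)} = \left(1 + C\right) \left(2 \left(-1\right) + 1\right) = \left(1 + C\right) \left(-2 + 1\right) = \left(1 + C\right) \left(-1\right) = -1 - C$)
$\frac{w{\left(-8,2 \right)}}{14 + v} - 36 = \frac{-1 - 2}{14 - 100} - 36 = \frac{-1 - 2}{-86} - 36 = \left(-3\right) \left(- \frac{1}{86}\right) - 36 = \frac{3}{86} - 36 = - \frac{3093}{86}$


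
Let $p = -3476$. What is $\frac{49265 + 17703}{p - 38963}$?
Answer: $- \frac{66968}{42439} \approx -1.578$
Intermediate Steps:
$\frac{49265 + 17703}{p - 38963} = \frac{49265 + 17703}{-3476 - 38963} = \frac{66968}{-42439} = 66968 \left(- \frac{1}{42439}\right) = - \frac{66968}{42439}$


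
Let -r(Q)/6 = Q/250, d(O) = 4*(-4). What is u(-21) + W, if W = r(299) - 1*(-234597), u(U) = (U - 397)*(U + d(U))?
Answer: 31256978/125 ≈ 2.5006e+5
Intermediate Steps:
d(O) = -16
r(Q) = -3*Q/125 (r(Q) = -6*Q/250 = -3*Q/125)
u(U) = (-397 + U)*(-16 + U) (u(U) = (U - 397)*(U - 16) = (-397 + U)*(-16 + U))
W = 29323728/125 (W = -3/125*299 - 1*(-234597) = -897/125 + 234597 = 29323728/125 ≈ 2.3459e+5)
u(-21) + W = (6352 + (-21)² - 413*(-21)) + 29323728/125 = (6352 + 441 + 8673) + 29323728/125 = 15466 + 29323728/125 = 31256978/125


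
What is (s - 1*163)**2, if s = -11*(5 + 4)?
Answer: 68644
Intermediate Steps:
s = -99 (s = -11*9 = -99)
(s - 1*163)**2 = (-99 - 1*163)**2 = (-99 - 163)**2 = (-262)**2 = 68644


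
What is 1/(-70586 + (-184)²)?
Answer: -1/36730 ≈ -2.7226e-5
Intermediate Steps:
1/(-70586 + (-184)²) = 1/(-70586 + 33856) = 1/(-36730) = -1/36730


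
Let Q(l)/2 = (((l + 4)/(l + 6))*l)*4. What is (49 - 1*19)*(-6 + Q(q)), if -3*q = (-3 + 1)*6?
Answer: 588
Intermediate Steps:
q = 4 (q = -(-3 + 1)*6/3 = -(-2)*6/3 = -⅓*(-12) = 4)
Q(l) = 8*l*(4 + l)/(6 + l) (Q(l) = 2*((((l + 4)/(l + 6))*l)*4) = 2*((((4 + l)/(6 + l))*l)*4) = 2*((l*(4 + l)/(6 + l))*4) = 2*(4*l*(4 + l)/(6 + l)) = 8*l*(4 + l)/(6 + l))
(49 - 1*19)*(-6 + Q(q)) = (49 - 1*19)*(-6 + 8*4*(4 + 4)/(6 + 4)) = (49 - 19)*(-6 + 8*4*8/10) = 30*(-6 + 8*4*(⅒)*8) = 30*(-6 + 128/5) = 30*(98/5) = 588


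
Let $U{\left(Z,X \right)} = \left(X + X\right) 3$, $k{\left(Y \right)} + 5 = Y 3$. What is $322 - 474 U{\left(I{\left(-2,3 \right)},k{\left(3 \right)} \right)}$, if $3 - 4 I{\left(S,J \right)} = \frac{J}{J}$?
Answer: $-11054$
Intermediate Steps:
$I{\left(S,J \right)} = \frac{1}{2}$ ($I{\left(S,J \right)} = \frac{3}{4} - \frac{J \frac{1}{J}}{4} = \frac{3}{4} - \frac{1}{4} = \frac{1}{2}$)
$k{\left(Y \right)} = -5 + 3 Y$ ($k{\left(Y \right)} = -5 + Y 3 = -5 + 3 Y$)
$U{\left(Z,X \right)} = 6 X$ ($U{\left(Z,X \right)} = 2 X 3 = 6 X$)
$322 - 474 U{\left(I{\left(-2,3 \right)},k{\left(3 \right)} \right)} = 322 - 474 \cdot 6 \left(-5 + 3 \cdot 3\right) = 322 - 474 \cdot 6 \left(-5 + 9\right) = 322 - 474 \cdot 6 \cdot 4 = 322 - 11376 = -11054$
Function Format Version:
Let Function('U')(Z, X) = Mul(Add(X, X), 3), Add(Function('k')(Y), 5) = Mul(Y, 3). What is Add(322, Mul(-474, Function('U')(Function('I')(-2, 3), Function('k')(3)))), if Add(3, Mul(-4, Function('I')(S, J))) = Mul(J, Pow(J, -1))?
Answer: -11054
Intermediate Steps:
Function('I')(S, J) = Rational(1, 2) (Function('I')(S, J) = Add(Rational(3, 4), Mul(Rational(-1, 4), Mul(J, Pow(J, -1)))) = Add(Rational(3, 4), Mul(Rational(-1, 4), 1)) = Add(Rational(3, 4), Rational(-1, 4)) = Rational(1, 2))
Function('k')(Y) = Add(-5, Mul(3, Y)) (Function('k')(Y) = Add(-5, Mul(Y, 3)) = Add(-5, Mul(3, Y)))
Function('U')(Z, X) = Mul(6, X) (Function('U')(Z, X) = Mul(Mul(2, X), 3) = Mul(6, X))
Add(322, Mul(-474, Function('U')(Function('I')(-2, 3), Function('k')(3)))) = Add(322, Mul(-474, Mul(6, Add(-5, Mul(3, 3))))) = Add(322, Mul(-474, Mul(6, Add(-5, 9)))) = Add(322, Mul(-474, Mul(6, 4))) = Add(322, Mul(-474, 24)) = Add(322, -11376) = -11054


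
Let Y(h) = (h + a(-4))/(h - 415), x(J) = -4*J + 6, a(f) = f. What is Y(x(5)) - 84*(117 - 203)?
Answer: 1033038/143 ≈ 7224.0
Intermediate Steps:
x(J) = 6 - 4*J
Y(h) = (-4 + h)/(-415 + h) (Y(h) = (h - 4)/(h - 415) = (-4 + h)/(-415 + h))
Y(x(5)) - 84*(117 - 203) = (-4 + (6 - 4*5))/(-415 + (6 - 4*5)) - 84*(117 - 203) = (-4 + (6 - 20))/(-415 + (6 - 20)) - 84*(-86) = (-4 - 14)/(-415 - 14) - 1*(-7224) = -18/(-429) + 7224 = -1/429*(-18) + 7224 = 6/143 + 7224 = 1033038/143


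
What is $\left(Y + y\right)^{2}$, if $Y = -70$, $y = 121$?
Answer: $2601$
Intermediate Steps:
$\left(Y + y\right)^{2} = \left(-70 + 121\right)^{2} = 51^{2} = 2601$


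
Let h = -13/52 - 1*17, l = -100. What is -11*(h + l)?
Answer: 5159/4 ≈ 1289.8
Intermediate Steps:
h = -69/4 (h = -13*1/52 - 17 = -¼ - 17 = -69/4 ≈ -17.250)
-11*(h + l) = -11*(-69/4 - 100) = -11*(-469/4) = 5159/4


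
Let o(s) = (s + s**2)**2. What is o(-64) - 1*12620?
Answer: 16244404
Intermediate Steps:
o(-64) - 1*12620 = (-64)**2*(1 - 64)**2 - 1*12620 = 4096*(-63)**2 - 12620 = 4096*3969 - 12620 = 16257024 - 12620 = 16244404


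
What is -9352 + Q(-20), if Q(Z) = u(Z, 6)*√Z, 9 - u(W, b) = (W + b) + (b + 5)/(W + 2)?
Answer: -9352 + 425*I*√5/9 ≈ -9352.0 + 105.59*I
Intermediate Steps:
u(W, b) = 9 - W - b - (5 + b)/(2 + W) (u(W, b) = 9 - ((W + b) + (b + 5)/(W + 2)) = 9 - ((W + b) + (5 + b)/(2 + W)) = 9 - (W + b + (5 + b)/(2 + W)) = 9 + (-W - b - (5 + b)/(2 + W)) = 9 - W - b - (5 + b)/(2 + W))
Q(Z) = √Z*(-5 + Z - Z²)/(2 + Z) (Q(Z) = ((13 - Z² - 3*6 + 7*Z - 1*Z*6)/(2 + Z))*√Z = ((13 - Z² - 18 + 7*Z - 6*Z)/(2 + Z))*√Z = ((-5 + Z - Z²)/(2 + Z))*√Z = √Z*(-5 + Z - Z²)/(2 + Z))
-9352 + Q(-20) = -9352 + √(-20)*(-5 - 20 - 1*(-20)²)/(2 - 20) = -9352 + (2*I*√5)*(-5 - 20 - 1*400)/(-18) = -9352 + (2*I*√5)*(-1/18)*(-5 - 20 - 400) = -9352 + (2*I*√5)*(-1/18)*(-425) = -9352 + 425*I*√5/9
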